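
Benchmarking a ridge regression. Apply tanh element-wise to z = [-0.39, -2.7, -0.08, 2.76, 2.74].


tanh(-0.39) = -0.3714
tanh(-2.7) = -0.991
tanh(-0.08) = -0.0798
tanh(2.76) = 0.992
tanh(2.74) = 0.9917
result = [-0.3714, -0.991, -0.0798, 0.992, 0.9917]

[-0.3714, -0.991, -0.0798, 0.992, 0.9917]


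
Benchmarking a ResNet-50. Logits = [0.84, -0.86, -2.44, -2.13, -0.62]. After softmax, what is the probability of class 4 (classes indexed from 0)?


Exponentials: e^0.84=2.3164, e^-0.86=0.4232, e^-2.44=0.0872, e^-2.13=0.1188, e^-0.62=0.5379
Sum = 3.4835
Softmax = [0.665, 0.1215, 0.025, 0.0341, 0.1544]
p[4] = 0.5379/3.4835 = 0.1544

0.1544


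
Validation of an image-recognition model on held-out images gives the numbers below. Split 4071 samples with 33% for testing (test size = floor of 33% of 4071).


Test = ⌊4071·33/100⌋ = 1343
Train = 4071 - 1343 = 2728

Train: 2728, Test: 1343


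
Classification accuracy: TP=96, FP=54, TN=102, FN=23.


Accuracy = (TP+TN)/(TP+TN+FP+FN)
= (96+102)/(275)
= 198/275 = 72.0%

72.0%


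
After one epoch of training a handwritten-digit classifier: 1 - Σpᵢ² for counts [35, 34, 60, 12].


Probabilities: [35/141, 34/141, 60/141, 12/141] ≈ [0.2482, 0.2411, 0.4255, 0.0851]
Σpᵢ² = (1225 + 1156 + 3600 + 144)/141² = 6125/19881
Gini = 1 - Σpᵢ² = 1 - 6125/19881 = 0.6919

0.6919


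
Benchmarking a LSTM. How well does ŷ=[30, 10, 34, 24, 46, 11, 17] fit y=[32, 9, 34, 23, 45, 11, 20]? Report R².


ȳ = 24.8571
SS_res = Σ(y-ŷ)² = 16
SS_tot = Σ(y-ȳ)² = 1010.86
R² = 1 - SS_res/SS_tot = 1 - 0.0158 = 0.9842

0.9842


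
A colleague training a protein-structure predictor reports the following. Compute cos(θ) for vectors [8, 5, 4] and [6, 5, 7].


A·B = 8·6 + 5·5 + 4·7 = 101
‖A‖ = √105 = 10.247, ‖B‖ = √110 = 10.4881
cos = 101/(√105·√110) = 101/√11550 = 0.9398

0.9398


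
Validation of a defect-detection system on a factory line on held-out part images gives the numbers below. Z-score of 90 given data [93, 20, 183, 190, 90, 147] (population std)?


μ = 120.5, σ = 59.4776
z = (90 - 120.5)/59.4776 = -0.5128

-0.5128


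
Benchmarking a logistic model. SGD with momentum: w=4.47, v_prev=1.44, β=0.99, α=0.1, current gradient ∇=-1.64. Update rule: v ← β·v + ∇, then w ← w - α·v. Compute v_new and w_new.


v_new = 0.99·1.44 - 1.64 = 1.4256 - 1.64 = -0.2144
w_new = 4.47 - 0.1·-0.2144 = 4.47 + 0.02144 = 4.49144

v_new=-0.2144, w_new=4.49144


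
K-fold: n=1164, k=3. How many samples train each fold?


Fold size = 1164/3 = 388
Training per fold = 1164 - 388 = 776

776


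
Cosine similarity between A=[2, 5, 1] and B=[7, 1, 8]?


A·B = 2·7 + 5·1 + 1·8 = 27
‖A‖ = √30 = 5.4772, ‖B‖ = √114 = 10.6771
cos = 27/(√30·√114) = 27/√3420 = 0.4617

0.4617


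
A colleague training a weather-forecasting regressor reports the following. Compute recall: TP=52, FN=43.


Recall = TP/(TP+FN)
= 52/(52+43)
= 52/95 = 54.74%

54.74%


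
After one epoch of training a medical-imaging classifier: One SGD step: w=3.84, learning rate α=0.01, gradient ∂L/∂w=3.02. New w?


w_new = w - α·∇
= 3.84 - 0.01·3.02
= 3.84 - 0.0302
= 3.8098

3.8098


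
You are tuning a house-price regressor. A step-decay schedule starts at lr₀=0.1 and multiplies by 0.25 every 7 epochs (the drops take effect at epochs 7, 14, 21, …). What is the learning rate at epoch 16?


n_drops = ⌊16/7⌋ = 2
lr = 0.1·0.25^2 = 0.1·0.0625 = 0.00625

0.00625


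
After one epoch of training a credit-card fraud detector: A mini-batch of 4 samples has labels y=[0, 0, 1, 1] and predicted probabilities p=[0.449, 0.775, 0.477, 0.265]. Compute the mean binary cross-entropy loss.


L[0] = -ln(1-0.449) = -ln(0.551) = 0.596
L[1] = -ln(1-0.775) = -ln(0.225) = 1.4917
L[2] = -ln(0.477) = 0.7402
L[3] = -ln(0.265) = 1.328
mean = (0.596 + 1.4917 + 0.7402 + 1.328)/4 = 1.039

1.039


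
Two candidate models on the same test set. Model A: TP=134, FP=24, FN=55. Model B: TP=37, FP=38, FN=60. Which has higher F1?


Model A: P=134/158=0.8481, R=134/189=0.709, F1=2PR/(P+R)=2TP/(2TP+FP+FN)=268/347=0.7723
Model B: P=37/75=0.4933, R=37/97=0.3814, F1=2PR/(P+R)=2TP/(2TP+FP+FN)=74/172=0.4302
0.7723 > 0.4302 → Model A

Model A


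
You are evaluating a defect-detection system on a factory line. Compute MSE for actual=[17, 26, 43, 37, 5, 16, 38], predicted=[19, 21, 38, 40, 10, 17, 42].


Squared errors: (17-19)²=4, (26-21)²=25, (43-38)²=25, (37-40)²=9, (5-10)²=25, (16-17)²=1, (38-42)²=16
Sum = 105
MSE = 105/7 = 15

15


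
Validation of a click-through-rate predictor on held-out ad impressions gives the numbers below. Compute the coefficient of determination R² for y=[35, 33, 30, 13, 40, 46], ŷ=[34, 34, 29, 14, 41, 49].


ȳ = 32.8333
SS_res = Σ(y-ŷ)² = 14
SS_tot = Σ(y-ȳ)² = 630.83
R² = 1 - SS_res/SS_tot = 1 - 0.0222 = 0.9778

0.9778


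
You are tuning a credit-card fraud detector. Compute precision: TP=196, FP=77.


Precision = TP/(TP+FP)
= 196/(196+77)
= 196/273 = 71.79%

71.79%


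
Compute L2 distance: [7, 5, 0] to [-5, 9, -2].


d = √((7+ 5)² + (5-9)² + (0+ 2)²)
  = √(144 + 16 + 4)
  = √164 = 12.8062

12.8062


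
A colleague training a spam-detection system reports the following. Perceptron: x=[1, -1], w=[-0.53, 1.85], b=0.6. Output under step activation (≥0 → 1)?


z = (1)·(-0.53) + (-1)·(1.85) + 0.6
  = -1.78
step(z) = 0 (z<0)

0


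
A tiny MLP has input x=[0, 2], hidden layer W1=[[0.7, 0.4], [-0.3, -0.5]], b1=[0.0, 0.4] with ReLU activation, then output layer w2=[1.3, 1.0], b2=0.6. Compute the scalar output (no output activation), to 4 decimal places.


z1[0] = (0.7)·(0) + (0.4)·(2) + 0.0 = 0.8
z1[1] = (-0.3)·(0) + (-0.5)·(2) + 0.4 = -0.6
h = ReLU(z1) = [0.8, 0.0]
output = (1.3)·(0.8) + (1.0)·(0.0) + 0.6 = 1.64

1.64


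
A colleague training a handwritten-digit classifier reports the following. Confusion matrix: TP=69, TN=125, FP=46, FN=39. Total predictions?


Total = TP + TN + FP + FN
= 69 + 125 + 46 + 39
= 279
(Predicted positive: 115, predicted negative: 164)

279


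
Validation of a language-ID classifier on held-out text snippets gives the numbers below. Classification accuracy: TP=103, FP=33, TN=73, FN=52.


Accuracy = (TP+TN)/(TP+TN+FP+FN)
= (103+73)/(261)
= 176/261 = 67.43%

67.43%


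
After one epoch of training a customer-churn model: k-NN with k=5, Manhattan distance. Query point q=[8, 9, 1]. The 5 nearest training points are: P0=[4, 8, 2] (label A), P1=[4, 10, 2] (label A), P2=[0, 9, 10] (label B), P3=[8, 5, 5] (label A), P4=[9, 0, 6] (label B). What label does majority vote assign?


d(q,P0) = 6  (label A)
d(q,P1) = 6  (label A)
d(q,P2) = 17  (label B)
d(q,P3) = 8  (label A)
d(q,P4) = 15  (label B)
Votes: A=3, B=2
Majority → A

A


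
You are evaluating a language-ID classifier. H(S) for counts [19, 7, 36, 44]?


Probabilities: [19/106, 7/106, 36/106, 44/106] ≈ [0.1792, 0.066, 0.3396, 0.4151]
H = -((19/106)·log₂(19/106) + (7/106)·log₂(7/106) + (36/106)·log₂(36/106) + (44/106)·log₂(44/106))
  = 1.7591 bits

1.7591 bits


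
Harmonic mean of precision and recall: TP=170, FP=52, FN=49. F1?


Precision = 170/222 = 0.7658
Recall = 170/219 = 0.7763
F1 = 2·P·R/(P+R) = 2·TP/(2·TP+FP+FN) = 340/(340+52+49) = 340/441 = 0.771

0.771


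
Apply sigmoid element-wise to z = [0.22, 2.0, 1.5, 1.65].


σ(0.22) = 1/(1+e^-0.22) = 0.5548
σ(2.0) = 1/(1+e^-2.0) = 0.8808
σ(1.5) = 1/(1+e^-1.5) = 0.8176
σ(1.65) = 1/(1+e^-1.65) = 0.8389
result = [0.5548, 0.8808, 0.8176, 0.8389]

[0.5548, 0.8808, 0.8176, 0.8389]


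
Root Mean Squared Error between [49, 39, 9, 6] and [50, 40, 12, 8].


MSE = 15/4 = 3.75
RMSE = √(15/4) = 1.9365

1.9365


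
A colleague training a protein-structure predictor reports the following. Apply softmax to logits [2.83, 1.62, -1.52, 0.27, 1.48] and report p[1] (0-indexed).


Exponentials: e^2.83=16.9455, e^1.62=5.0531, e^-1.52=0.2187, e^0.27=1.31, e^1.48=4.3929
Sum = 27.9202
Softmax = [0.6069, 0.181, 0.0078, 0.0469, 0.1573]
p[1] = 5.0531/27.9202 = 0.181

0.181


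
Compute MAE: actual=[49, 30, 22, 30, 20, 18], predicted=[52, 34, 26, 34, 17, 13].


Absolute errors: |49-52|=3, |30-34|=4, |22-26|=4, |30-34|=4, |20-17|=3, |18-13|=5
Sum = 23
MAE = 23/6 = 23/6

23/6


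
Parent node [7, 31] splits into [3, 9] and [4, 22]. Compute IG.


Parent = [7, 31], H_parent = 0.6892
H_left = 0.8113 (n=12), H_right = 0.6194 (n=26)
H_children = (12/38)·0.8113 + (26/38)·0.6194 = 0.68
IG = 0.6892 - 0.68 = 0.0092

0.0092


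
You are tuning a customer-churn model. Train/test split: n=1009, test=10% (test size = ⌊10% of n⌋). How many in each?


Test = ⌊1009·10/100⌋ = 100
Train = 1009 - 100 = 909

Train: 909, Test: 100


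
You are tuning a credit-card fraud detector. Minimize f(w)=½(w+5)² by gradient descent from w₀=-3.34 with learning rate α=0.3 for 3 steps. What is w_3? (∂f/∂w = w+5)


step 1: grad = -3.34+5 = 1.66; w = -3.34 - 0.3·(1.66) = -3.838
step 2: grad = -3.838+5 = 1.162; w = -3.838 - 0.3·(1.162) = -4.1866
step 3: grad = -4.1866+5 = 0.8134; w = -4.1866 - 0.3·(0.8134) = -4.43062

-4.43062


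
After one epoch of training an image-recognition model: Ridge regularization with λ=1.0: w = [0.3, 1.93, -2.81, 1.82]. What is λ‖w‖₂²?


‖w‖₂² = (0.3)² + (1.93)² + (-2.81)² + (1.82)²
     = 0.09 + 3.7249 + 7.8961 + 3.3124
     = 15.0234
λ·‖w‖₂² = 1.0·15.0234 = 15.0234

15.0234


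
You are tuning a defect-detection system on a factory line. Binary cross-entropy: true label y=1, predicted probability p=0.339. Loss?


BCE = -[y·ln(p) + (1-y)·ln(1-p)]
= -1·ln(0.339) - 0
= -ln(0.339) = 1.0818

1.0818


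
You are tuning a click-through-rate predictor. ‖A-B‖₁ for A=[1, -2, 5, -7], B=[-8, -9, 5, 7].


d = |1+ 8| + |-2+ 9| + |5-5| + |-7-7|
  = 9 + 7 + 0 + 14
  = 30

30


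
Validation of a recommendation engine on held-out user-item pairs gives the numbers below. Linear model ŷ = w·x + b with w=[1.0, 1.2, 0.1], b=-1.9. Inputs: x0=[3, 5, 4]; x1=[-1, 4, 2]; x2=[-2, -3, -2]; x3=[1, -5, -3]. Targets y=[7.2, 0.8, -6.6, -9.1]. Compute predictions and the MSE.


ŷ0 = (1.0)·(3) + (1.2)·(5) + (0.1)·(4) - 1.9 = 7.5
ŷ1 = (1.0)·(-1) + (1.2)·(4) + (0.1)·(2) - 1.9 = 2.1
ŷ2 = (1.0)·(-2) + (1.2)·(-3) + (0.1)·(-2) - 1.9 = -7.7
ŷ3 = (1.0)·(1) + (1.2)·(-5) + (0.1)·(-3) - 1.9 = -7.2
errors² = [0.09, 1.69, 1.21, 3.61]
MSE = 6.6000/4 = 1.65

1.65


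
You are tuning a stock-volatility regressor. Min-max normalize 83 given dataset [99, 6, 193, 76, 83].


min=6, max=193
(83-6)/(193-6) = 77/187 = 0.4118

0.4118


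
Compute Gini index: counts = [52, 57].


Probabilities: [52/109, 57/109] ≈ [0.4771, 0.5229]
Σpᵢ² = (2704 + 3249)/109² = 5953/11881
Gini = 1 - Σpᵢ² = 1 - 5953/11881 = 0.4989

0.4989


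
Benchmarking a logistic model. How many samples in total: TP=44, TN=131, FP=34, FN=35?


Total = TP + TN + FP + FN
= 44 + 131 + 34 + 35
= 244
(Predicted positive: 78, predicted negative: 166)

244


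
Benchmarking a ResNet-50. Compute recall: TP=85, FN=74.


Recall = TP/(TP+FN)
= 85/(85+74)
= 85/159 = 53.46%

53.46%


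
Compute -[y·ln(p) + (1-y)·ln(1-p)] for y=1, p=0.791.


BCE = -[y·ln(p) + (1-y)·ln(1-p)]
= -1·ln(0.791) - 0
= -ln(0.791) = 0.2345

0.2345


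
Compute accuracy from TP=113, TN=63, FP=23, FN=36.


Accuracy = (TP+TN)/(TP+TN+FP+FN)
= (113+63)/(235)
= 176/235 = 74.89%

74.89%


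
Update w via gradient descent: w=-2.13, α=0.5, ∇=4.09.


w_new = w - α·∇
= -2.13 - 0.5·4.09
= -2.13 - 2.045
= -4.175

-4.175


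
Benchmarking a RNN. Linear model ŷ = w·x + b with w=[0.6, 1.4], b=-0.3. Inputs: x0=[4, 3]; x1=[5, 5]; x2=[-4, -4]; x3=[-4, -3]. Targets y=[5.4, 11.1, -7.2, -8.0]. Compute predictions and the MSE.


ŷ0 = (0.6)·(4) + (1.4)·(3) - 0.3 = 6.3
ŷ1 = (0.6)·(5) + (1.4)·(5) - 0.3 = 9.7
ŷ2 = (0.6)·(-4) + (1.4)·(-4) - 0.3 = -8.3
ŷ3 = (0.6)·(-4) + (1.4)·(-3) - 0.3 = -6.9
errors² = [0.81, 1.96, 1.21, 1.21]
MSE = 5.1900/4 = 1.2975

1.2975


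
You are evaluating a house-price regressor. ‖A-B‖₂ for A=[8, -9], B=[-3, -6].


d = √((8+ 3)² + (-9+ 6)²)
  = √(121 + 9)
  = √130 = 11.4018

11.4018


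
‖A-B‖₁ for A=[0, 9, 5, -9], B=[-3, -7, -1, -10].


d = |0+ 3| + |9+ 7| + |5+ 1| + |-9+ 10|
  = 3 + 16 + 6 + 1
  = 26

26


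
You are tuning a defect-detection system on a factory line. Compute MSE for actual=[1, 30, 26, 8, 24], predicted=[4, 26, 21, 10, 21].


Squared errors: (1-4)²=9, (30-26)²=16, (26-21)²=25, (8-10)²=4, (24-21)²=9
Sum = 63
MSE = 63/5 = 63/5

63/5


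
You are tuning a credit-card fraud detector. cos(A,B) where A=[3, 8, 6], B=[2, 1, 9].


A·B = 3·2 + 8·1 + 6·9 = 68
‖A‖ = √109 = 10.4403, ‖B‖ = √86 = 9.2736
cos = 68/(√109·√86) = 68/√9374 = 0.7023

0.7023


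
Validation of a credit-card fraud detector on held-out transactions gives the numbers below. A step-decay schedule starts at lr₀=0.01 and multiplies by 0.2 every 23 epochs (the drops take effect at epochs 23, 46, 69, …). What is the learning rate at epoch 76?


n_drops = ⌊76/23⌋ = 3
lr = 0.01·0.2^3 = 0.01·0.008 = 0.00008

0.00008


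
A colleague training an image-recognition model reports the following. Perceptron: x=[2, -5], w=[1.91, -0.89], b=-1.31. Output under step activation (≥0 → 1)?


z = (2)·(1.91) + (-5)·(-0.89) - 1.31
  = 6.96
step(z) = 1 (z≥0)

1


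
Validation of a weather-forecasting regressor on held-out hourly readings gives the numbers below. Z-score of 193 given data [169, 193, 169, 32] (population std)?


μ = 140.75, σ = 63.5467
z = (193 - 140.75)/63.5467 = 0.8222

0.8222


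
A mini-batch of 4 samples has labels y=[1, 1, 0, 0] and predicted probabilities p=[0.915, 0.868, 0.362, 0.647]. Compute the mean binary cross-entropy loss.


L[0] = -ln(0.915) = 0.0888
L[1] = -ln(0.868) = 0.1416
L[2] = -ln(1-0.362) = -ln(0.638) = 0.4494
L[3] = -ln(1-0.647) = -ln(0.353) = 1.0413
mean = (0.0888 + 0.1416 + 0.4494 + 1.0413)/4 = 0.4303

0.4303


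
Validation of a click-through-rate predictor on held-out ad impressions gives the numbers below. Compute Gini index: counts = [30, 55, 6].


Probabilities: [30/91, 55/91, 6/91] ≈ [0.3297, 0.6044, 0.0659]
Σpᵢ² = (900 + 3025 + 36)/91² = 3961/8281
Gini = 1 - Σpᵢ² = 1 - 3961/8281 = 0.5217

0.5217


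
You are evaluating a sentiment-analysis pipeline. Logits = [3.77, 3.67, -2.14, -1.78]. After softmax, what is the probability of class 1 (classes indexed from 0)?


Exponentials: e^3.77=43.3801, e^3.67=39.2519, e^-2.14=0.1177, e^-1.78=0.1686
Sum = 82.9183
Softmax = [0.5232, 0.4734, 0.0014, 0.002]
p[1] = 39.2519/82.9183 = 0.4734

0.4734


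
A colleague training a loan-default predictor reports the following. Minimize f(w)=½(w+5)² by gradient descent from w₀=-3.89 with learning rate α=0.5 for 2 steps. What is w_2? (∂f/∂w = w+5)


step 1: grad = -3.89+5 = 1.11; w = -3.89 - 0.5·(1.11) = -4.445
step 2: grad = -4.445+5 = 0.555; w = -4.445 - 0.5·(0.555) = -4.7225

-4.7225


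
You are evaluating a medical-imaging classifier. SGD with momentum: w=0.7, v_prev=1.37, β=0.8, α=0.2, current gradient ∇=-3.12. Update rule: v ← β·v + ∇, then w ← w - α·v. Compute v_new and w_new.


v_new = 0.8·1.37 - 3.12 = 1.096 - 3.12 = -2.024
w_new = 0.7 - 0.2·-2.024 = 0.7 + 0.4048 = 1.1048

v_new=-2.024, w_new=1.1048


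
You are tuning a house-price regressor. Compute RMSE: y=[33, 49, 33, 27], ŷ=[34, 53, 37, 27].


MSE = 33/4 = 8.25
RMSE = √(33/4) = 2.8723

2.8723


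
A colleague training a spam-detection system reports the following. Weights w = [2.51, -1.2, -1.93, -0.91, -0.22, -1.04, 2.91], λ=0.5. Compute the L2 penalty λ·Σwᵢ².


‖w‖₂² = (2.51)² + (-1.2)² + (-1.93)² + (-0.91)² + (-0.22)² + (-1.04)² + (2.91)²
     = 6.3001 + 1.44 + 3.7249 + 0.8281 + 0.0484 + 1.0816 + 8.4681
     = 21.8912
λ·‖w‖₂² = 0.5·21.8912 = 10.9456

10.9456


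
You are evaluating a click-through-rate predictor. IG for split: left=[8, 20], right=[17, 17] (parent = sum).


Parent = [25, 37], H_parent = 0.9728
H_left = 0.8631 (n=28), H_right = 1 (n=34)
H_children = (28/62)·0.8631 + (34/62)·1 = 0.9382
IG = 0.9728 - 0.9382 = 0.0346

0.0346


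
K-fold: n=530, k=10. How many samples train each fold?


Fold size = 530/10 = 53
Training per fold = 530 - 53 = 477

477


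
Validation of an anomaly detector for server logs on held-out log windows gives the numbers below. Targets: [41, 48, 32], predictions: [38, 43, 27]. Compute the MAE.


Absolute errors: |41-38|=3, |48-43|=5, |32-27|=5
Sum = 13
MAE = 13/3 = 13/3

13/3


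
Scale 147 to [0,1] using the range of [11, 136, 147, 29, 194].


min=11, max=194
(147-11)/(194-11) = 136/183 = 0.7432

0.7432


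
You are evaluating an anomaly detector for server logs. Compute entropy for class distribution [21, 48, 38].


Probabilities: [21/107, 48/107, 38/107] ≈ [0.1963, 0.4486, 0.3551]
H = -((21/107)·log₂(21/107) + (48/107)·log₂(48/107) + (38/107)·log₂(38/107))
  = 1.5103 bits

1.5103 bits


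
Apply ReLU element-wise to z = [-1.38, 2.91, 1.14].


ReLU(-1.38) = max(0, -1.38) = 0.0
ReLU(2.91) = max(0, 2.91) = 2.91
ReLU(1.14) = max(0, 1.14) = 1.14
result = [0.0, 2.91, 1.14]

[0.0, 2.91, 1.14]


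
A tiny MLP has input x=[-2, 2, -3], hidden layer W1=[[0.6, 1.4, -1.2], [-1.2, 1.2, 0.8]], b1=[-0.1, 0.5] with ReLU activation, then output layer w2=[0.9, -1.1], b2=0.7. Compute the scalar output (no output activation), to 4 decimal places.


z1[0] = (0.6)·(-2) + (1.4)·(2) + (-1.2)·(-3) - 0.1 = 5.1
z1[1] = (-1.2)·(-2) + (1.2)·(2) + (0.8)·(-3) + 0.5 = 2.9
h = ReLU(z1) = [5.1, 2.9]
output = (0.9)·(5.1) + (-1.1)·(2.9) + 0.7 = 2.1

2.1


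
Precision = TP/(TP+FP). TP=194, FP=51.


Precision = TP/(TP+FP)
= 194/(194+51)
= 194/245 = 79.18%

79.18%


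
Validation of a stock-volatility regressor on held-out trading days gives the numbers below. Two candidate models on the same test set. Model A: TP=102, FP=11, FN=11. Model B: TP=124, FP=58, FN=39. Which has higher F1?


Model A: P=102/113=0.9027, R=102/113=0.9027, F1=2PR/(P+R)=2TP/(2TP+FP+FN)=204/226=0.9027
Model B: P=124/182=0.6813, R=124/163=0.7607, F1=2PR/(P+R)=2TP/(2TP+FP+FN)=248/345=0.7188
0.9027 > 0.7188 → Model A

Model A


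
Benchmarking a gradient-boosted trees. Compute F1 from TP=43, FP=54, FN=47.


Precision = 43/97 = 0.4433
Recall = 43/90 = 0.4778
F1 = 2·P·R/(P+R) = 2·TP/(2·TP+FP+FN) = 86/(86+54+47) = 86/187 = 0.4599

0.4599


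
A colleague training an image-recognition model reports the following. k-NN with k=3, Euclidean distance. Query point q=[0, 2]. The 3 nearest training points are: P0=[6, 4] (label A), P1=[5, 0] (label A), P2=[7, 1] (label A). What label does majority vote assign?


d(q,P0) = 6.3246  (label A)
d(q,P1) = 5.3852  (label A)
d(q,P2) = 7.0711  (label A)
Votes: A=3, B=0
Majority → A

A


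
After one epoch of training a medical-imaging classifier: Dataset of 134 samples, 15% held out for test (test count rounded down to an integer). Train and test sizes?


Test = ⌊134·15/100⌋ = 20
Train = 134 - 20 = 114

Train: 114, Test: 20


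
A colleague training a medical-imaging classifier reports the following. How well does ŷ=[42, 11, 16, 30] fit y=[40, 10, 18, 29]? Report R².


ȳ = 24.25
SS_res = Σ(y-ŷ)² = 10
SS_tot = Σ(y-ȳ)² = 512.75
R² = 1 - SS_res/SS_tot = 1 - 0.0195 = 0.9805

0.9805


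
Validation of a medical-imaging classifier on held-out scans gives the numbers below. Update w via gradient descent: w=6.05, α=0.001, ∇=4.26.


w_new = w - α·∇
= 6.05 - 0.001·4.26
= 6.05 - 0.00426
= 6.04574

6.04574


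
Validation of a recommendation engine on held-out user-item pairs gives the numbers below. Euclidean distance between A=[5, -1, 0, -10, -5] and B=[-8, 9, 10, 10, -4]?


d = √((5+ 8)² + (-1-9)² + (0-10)² + (-10-10)² + (-5+ 4)²)
  = √(169 + 100 + 100 + 400 + 1)
  = √770 = 27.7489

27.7489


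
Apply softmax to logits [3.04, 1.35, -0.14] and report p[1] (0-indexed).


Exponentials: e^3.04=20.9052, e^1.35=3.8574, e^-0.14=0.8694
Sum = 25.632
Softmax = [0.8156, 0.1505, 0.0339]
p[1] = 3.8574/25.632 = 0.1505

0.1505


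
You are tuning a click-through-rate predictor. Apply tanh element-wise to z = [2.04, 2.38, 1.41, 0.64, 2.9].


tanh(2.04) = 0.9667
tanh(2.38) = 0.983
tanh(1.41) = 0.8875
tanh(0.64) = 0.5649
tanh(2.9) = 0.994
result = [0.9667, 0.983, 0.8875, 0.5649, 0.994]

[0.9667, 0.983, 0.8875, 0.5649, 0.994]


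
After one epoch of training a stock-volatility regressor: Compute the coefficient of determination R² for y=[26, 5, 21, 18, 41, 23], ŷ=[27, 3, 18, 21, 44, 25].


ȳ = 22.3333
SS_res = Σ(y-ŷ)² = 36
SS_tot = Σ(y-ȳ)² = 683.33
R² = 1 - SS_res/SS_tot = 1 - 0.0527 = 0.9473

0.9473


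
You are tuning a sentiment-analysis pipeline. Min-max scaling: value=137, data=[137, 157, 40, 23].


min=23, max=157
(137-23)/(157-23) = 114/134 = 0.8507

0.8507


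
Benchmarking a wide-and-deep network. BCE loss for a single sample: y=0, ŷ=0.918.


BCE = -[y·ln(p) + (1-y)·ln(1-p)]
= -0 - 1·ln(1-0.918)
= -ln(0.082) = 2.501

2.501


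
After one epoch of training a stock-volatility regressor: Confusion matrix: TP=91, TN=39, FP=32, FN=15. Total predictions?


Total = TP + TN + FP + FN
= 91 + 39 + 32 + 15
= 177
(Predicted positive: 123, predicted negative: 54)

177


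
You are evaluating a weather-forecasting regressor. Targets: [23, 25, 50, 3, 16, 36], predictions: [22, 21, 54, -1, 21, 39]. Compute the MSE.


Squared errors: (23-22)²=1, (25-21)²=16, (50-54)²=16, (3+ 1)²=16, (16-21)²=25, (36-39)²=9
Sum = 83
MSE = 83/6 = 83/6

83/6


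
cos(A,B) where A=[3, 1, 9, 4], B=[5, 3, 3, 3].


A·B = 3·5 + 1·3 + 9·3 + 4·3 = 57
‖A‖ = √107 = 10.3441, ‖B‖ = √52 = 7.2111
cos = 57/(√107·√52) = 57/√5564 = 0.7642

0.7642


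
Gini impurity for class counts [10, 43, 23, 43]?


Probabilities: [10/119, 43/119, 23/119, 43/119] ≈ [0.084, 0.3613, 0.1933, 0.3613]
Σpᵢ² = (100 + 1849 + 529 + 1849)/119² = 4327/14161
Gini = 1 - Σpᵢ² = 1 - 4327/14161 = 0.6944

0.6944


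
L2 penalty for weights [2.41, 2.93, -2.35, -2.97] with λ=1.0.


‖w‖₂² = (2.41)² + (2.93)² + (-2.35)² + (-2.97)²
     = 5.8081 + 8.5849 + 5.5225 + 8.8209
     = 28.7364
λ·‖w‖₂² = 1.0·28.7364 = 28.7364

28.7364


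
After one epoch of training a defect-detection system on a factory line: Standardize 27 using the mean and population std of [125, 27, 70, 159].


μ = 95.25, σ = 50.6082
z = (27 - 95.25)/50.6082 = -1.3486

-1.3486


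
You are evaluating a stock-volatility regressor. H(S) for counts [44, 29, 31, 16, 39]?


Probabilities: [44/159, 29/159, 31/159, 16/159, 39/159] ≈ [0.2767, 0.1824, 0.195, 0.1006, 0.2453]
H = -((44/159)·log₂(44/159) + (29/159)·log₂(29/159) + (31/159)·log₂(31/159) + (16/159)·log₂(16/159) + (39/159)·log₂(39/159))
  = 2.2512 bits

2.2512 bits


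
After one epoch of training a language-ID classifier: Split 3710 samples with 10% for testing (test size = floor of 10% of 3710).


Test = ⌊3710·10/100⌋ = 371
Train = 3710 - 371 = 3339

Train: 3339, Test: 371


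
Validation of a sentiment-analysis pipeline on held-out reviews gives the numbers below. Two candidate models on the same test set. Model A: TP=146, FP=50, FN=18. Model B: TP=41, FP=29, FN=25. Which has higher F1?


Model A: P=146/196=0.7449, R=146/164=0.8902, F1=2PR/(P+R)=2TP/(2TP+FP+FN)=292/360=0.8111
Model B: P=41/70=0.5857, R=41/66=0.6212, F1=2PR/(P+R)=2TP/(2TP+FP+FN)=82/136=0.6029
0.8111 > 0.6029 → Model A

Model A


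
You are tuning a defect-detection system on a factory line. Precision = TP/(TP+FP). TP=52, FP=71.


Precision = TP/(TP+FP)
= 52/(52+71)
= 52/123 = 42.28%

42.28%


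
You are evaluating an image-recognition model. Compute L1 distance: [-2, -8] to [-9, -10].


d = |-2+ 9| + |-8+ 10|
  = 7 + 2
  = 9

9


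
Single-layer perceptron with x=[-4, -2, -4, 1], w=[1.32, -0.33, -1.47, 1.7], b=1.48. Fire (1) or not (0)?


z = (-4)·(1.32) + (-2)·(-0.33) + (-4)·(-1.47) + (1)·(1.7) + 1.48
  = 4.44
step(z) = 1 (z≥0)

1


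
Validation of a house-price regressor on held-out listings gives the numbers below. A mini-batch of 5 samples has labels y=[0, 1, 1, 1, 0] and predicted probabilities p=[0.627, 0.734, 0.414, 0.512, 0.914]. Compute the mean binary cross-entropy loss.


L[0] = -ln(1-0.627) = -ln(0.373) = 0.9862
L[1] = -ln(0.734) = 0.3092
L[2] = -ln(0.414) = 0.8819
L[3] = -ln(0.512) = 0.6694
L[4] = -ln(1-0.914) = -ln(0.086) = 2.4534
mean = (0.9862 + 0.3092 + 0.8819 + 0.6694 + 2.4534)/5 = 1.06

1.06


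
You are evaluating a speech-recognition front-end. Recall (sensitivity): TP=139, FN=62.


Recall = TP/(TP+FN)
= 139/(139+62)
= 139/201 = 69.15%

69.15%


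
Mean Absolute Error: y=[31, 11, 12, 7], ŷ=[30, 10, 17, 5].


Absolute errors: |31-30|=1, |11-10|=1, |12-17|=5, |7-5|=2
Sum = 9
MAE = 9/4 = 9/4

9/4


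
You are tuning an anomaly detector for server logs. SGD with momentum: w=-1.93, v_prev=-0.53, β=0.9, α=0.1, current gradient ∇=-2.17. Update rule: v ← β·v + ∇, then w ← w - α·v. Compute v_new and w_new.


v_new = 0.9·-0.53 - 2.17 = -0.477 - 2.17 = -2.647
w_new = -1.93 - 0.1·-2.647 = -1.93 + 0.2647 = -1.6653

v_new=-2.647, w_new=-1.6653


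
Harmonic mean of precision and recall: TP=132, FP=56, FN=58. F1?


Precision = 132/188 = 0.7021
Recall = 132/190 = 0.6947
F1 = 2·P·R/(P+R) = 2·TP/(2·TP+FP+FN) = 264/(264+56+58) = 264/378 = 0.6984

0.6984


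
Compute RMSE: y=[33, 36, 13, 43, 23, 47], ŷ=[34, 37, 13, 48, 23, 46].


MSE = 28/6 = 4.6667
RMSE = √(28/6) = 2.1602

2.1602


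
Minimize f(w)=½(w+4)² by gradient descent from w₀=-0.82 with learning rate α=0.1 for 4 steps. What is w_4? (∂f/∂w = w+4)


step 1: grad = -0.82+4 = 3.18; w = -0.82 - 0.1·(3.18) = -1.138
step 2: grad = -1.138+4 = 2.862; w = -1.138 - 0.1·(2.862) = -1.4242
step 3: grad = -1.4242+4 = 2.5758; w = -1.4242 - 0.1·(2.5758) = -1.68178
step 4: grad = -1.68178+4 = 2.31822; w = -1.68178 - 0.1·(2.31822) = -1.913602

-1.913602


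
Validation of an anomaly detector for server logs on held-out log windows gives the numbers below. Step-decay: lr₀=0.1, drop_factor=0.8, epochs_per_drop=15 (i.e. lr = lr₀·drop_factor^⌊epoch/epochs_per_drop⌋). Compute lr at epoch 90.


n_drops = ⌊90/15⌋ = 6
lr = 0.1·0.8^6 = 0.1·0.262144 = 0.0262144

0.0262144


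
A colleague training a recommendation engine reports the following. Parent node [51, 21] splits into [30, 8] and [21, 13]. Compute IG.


Parent = [51, 21], H_parent = 0.8709
H_left = 0.7425 (n=38), H_right = 0.9597 (n=34)
H_children = (38/72)·0.7425 + (34/72)·0.9597 = 0.8451
IG = 0.8709 - 0.8451 = 0.0258

0.0258


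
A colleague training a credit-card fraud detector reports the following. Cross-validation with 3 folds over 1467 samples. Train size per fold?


Fold size = 1467/3 = 489
Training per fold = 1467 - 489 = 978

978


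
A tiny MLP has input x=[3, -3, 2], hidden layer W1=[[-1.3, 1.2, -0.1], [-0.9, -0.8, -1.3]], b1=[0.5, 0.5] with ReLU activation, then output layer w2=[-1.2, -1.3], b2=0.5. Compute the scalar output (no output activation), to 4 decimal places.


z1[0] = (-1.3)·(3) + (1.2)·(-3) + (-0.1)·(2) + 0.5 = -7.2
z1[1] = (-0.9)·(3) + (-0.8)·(-3) + (-1.3)·(2) + 0.5 = -2.4
h = ReLU(z1) = [0.0, 0.0]
output = (-1.2)·(0.0) + (-1.3)·(0.0) + 0.5 = 0.5

0.5


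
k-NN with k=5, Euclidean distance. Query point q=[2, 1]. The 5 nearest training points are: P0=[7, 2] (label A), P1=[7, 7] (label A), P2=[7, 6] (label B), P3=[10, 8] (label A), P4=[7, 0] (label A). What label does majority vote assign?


d(q,P0) = 5.099  (label A)
d(q,P1) = 7.8102  (label A)
d(q,P2) = 7.0711  (label B)
d(q,P3) = 10.6301  (label A)
d(q,P4) = 5.099  (label A)
Votes: A=4, B=1
Majority → A

A


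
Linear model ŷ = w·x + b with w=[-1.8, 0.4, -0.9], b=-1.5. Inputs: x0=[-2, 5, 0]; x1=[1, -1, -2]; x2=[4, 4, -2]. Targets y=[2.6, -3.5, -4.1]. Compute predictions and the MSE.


ŷ0 = (-1.8)·(-2) + (0.4)·(5) + (-0.9)·(0) - 1.5 = 4.1
ŷ1 = (-1.8)·(1) + (0.4)·(-1) + (-0.9)·(-2) - 1.5 = -1.9
ŷ2 = (-1.8)·(4) + (0.4)·(4) + (-0.9)·(-2) - 1.5 = -5.3
errors² = [2.25, 2.56, 1.44]
MSE = 6.2500/3 = 2.0833

2.0833


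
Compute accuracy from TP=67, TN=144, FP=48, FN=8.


Accuracy = (TP+TN)/(TP+TN+FP+FN)
= (67+144)/(267)
= 211/267 = 79.03%

79.03%


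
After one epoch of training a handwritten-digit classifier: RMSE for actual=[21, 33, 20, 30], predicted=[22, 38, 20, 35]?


MSE = 51/4 = 12.75
RMSE = √(51/4) = 3.5707

3.5707


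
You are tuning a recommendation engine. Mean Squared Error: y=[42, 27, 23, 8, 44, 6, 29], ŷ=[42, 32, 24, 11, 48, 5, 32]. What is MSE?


Squared errors: (42-42)²=0, (27-32)²=25, (23-24)²=1, (8-11)²=9, (44-48)²=16, (6-5)²=1, (29-32)²=9
Sum = 61
MSE = 61/7 = 61/7

61/7


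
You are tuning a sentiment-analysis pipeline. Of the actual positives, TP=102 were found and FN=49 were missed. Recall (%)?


Recall = TP/(TP+FN)
= 102/(102+49)
= 102/151 = 67.55%

67.55%


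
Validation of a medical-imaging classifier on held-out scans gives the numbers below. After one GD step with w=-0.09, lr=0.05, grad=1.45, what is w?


w_new = w - α·∇
= -0.09 - 0.05·1.45
= -0.09 - 0.0725
= -0.1625

-0.1625


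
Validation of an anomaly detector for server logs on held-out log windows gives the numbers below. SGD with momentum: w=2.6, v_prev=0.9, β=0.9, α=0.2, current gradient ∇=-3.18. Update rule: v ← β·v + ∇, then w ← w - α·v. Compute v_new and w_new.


v_new = 0.9·0.9 - 3.18 = 0.81 - 3.18 = -2.37
w_new = 2.6 - 0.2·-2.37 = 2.6 + 0.474 = 3.074

v_new=-2.37, w_new=3.074


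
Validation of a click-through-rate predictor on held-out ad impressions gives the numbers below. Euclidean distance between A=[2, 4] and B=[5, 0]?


d = √((2-5)² + (4-0)²)
  = √(9 + 16)
  = √25 = 5.0

5.0


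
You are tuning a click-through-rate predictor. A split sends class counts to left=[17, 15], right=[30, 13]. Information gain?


Parent = [47, 28], H_parent = 0.9532
H_left = 0.9972 (n=32), H_right = 0.8841 (n=43)
H_children = (32/75)·0.9972 + (43/75)·0.8841 = 0.9324
IG = 0.9532 - 0.9324 = 0.0208

0.0208


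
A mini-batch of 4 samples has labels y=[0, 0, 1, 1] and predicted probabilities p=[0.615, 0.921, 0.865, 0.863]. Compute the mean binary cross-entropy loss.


L[0] = -ln(1-0.615) = -ln(0.385) = 0.9545
L[1] = -ln(1-0.921) = -ln(0.079) = 2.5383
L[2] = -ln(0.865) = 0.145
L[3] = -ln(0.863) = 0.1473
mean = (0.9545 + 2.5383 + 0.145 + 0.1473)/4 = 0.9463

0.9463


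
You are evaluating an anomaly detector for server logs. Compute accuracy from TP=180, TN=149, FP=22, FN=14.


Accuracy = (TP+TN)/(TP+TN+FP+FN)
= (180+149)/(365)
= 329/365 = 90.14%

90.14%


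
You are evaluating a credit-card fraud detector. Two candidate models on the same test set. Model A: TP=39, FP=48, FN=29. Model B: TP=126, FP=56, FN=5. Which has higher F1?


Model A: P=39/87=0.4483, R=39/68=0.5735, F1=2PR/(P+R)=2TP/(2TP+FP+FN)=78/155=0.5032
Model B: P=126/182=0.6923, R=126/131=0.9618, F1=2PR/(P+R)=2TP/(2TP+FP+FN)=252/313=0.8051
0.5032 < 0.8051 → Model B

Model B


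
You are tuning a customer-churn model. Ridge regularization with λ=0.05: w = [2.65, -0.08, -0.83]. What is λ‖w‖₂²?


‖w‖₂² = (2.65)² + (-0.08)² + (-0.83)²
     = 7.0225 + 0.0064 + 0.6889
     = 7.7178
λ·‖w‖₂² = 0.05·7.7178 = 0.38589

0.38589


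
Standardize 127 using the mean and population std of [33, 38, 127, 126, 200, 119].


μ = 107.1667, σ = 57.4323
z = (127 - 107.1667)/57.4323 = 0.3453

0.3453


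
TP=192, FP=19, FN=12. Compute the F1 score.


Precision = 192/211 = 0.91
Recall = 192/204 = 0.9412
F1 = 2·P·R/(P+R) = 2·TP/(2·TP+FP+FN) = 384/(384+19+12) = 384/415 = 0.9253

0.9253


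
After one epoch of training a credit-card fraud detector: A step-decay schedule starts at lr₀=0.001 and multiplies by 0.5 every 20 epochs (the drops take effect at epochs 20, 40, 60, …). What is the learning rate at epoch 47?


n_drops = ⌊47/20⌋ = 2
lr = 0.001·0.5^2 = 0.001·0.25 = 0.00025

0.00025


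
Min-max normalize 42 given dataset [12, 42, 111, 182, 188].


min=12, max=188
(42-12)/(188-12) = 30/176 = 0.1705

0.1705


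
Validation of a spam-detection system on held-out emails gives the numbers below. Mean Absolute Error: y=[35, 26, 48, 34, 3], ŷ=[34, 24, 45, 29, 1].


Absolute errors: |35-34|=1, |26-24|=2, |48-45|=3, |34-29|=5, |3-1|=2
Sum = 13
MAE = 13/5 = 13/5

13/5


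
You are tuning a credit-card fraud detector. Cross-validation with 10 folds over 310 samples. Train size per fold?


Fold size = 310/10 = 31
Training per fold = 310 - 31 = 279

279


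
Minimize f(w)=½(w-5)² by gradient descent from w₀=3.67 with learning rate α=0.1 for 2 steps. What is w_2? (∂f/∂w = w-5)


step 1: grad = 3.67-5 = -1.33; w = 3.67 - 0.1·(-1.33) = 3.803
step 2: grad = 3.803-5 = -1.197; w = 3.803 - 0.1·(-1.197) = 3.9227

3.9227


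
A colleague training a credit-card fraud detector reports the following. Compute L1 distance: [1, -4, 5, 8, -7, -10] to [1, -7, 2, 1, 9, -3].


d = |1-1| + |-4+ 7| + |5-2| + |8-1| + |-7-9| + |-10+ 3|
  = 0 + 3 + 3 + 7 + 16 + 7
  = 36

36


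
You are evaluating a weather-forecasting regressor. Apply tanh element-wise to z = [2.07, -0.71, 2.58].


tanh(2.07) = 0.9687
tanh(-0.71) = -0.6107
tanh(2.58) = 0.9886
result = [0.9687, -0.6107, 0.9886]

[0.9687, -0.6107, 0.9886]


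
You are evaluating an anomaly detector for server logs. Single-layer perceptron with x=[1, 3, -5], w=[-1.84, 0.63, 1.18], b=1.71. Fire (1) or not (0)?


z = (1)·(-1.84) + (3)·(0.63) + (-5)·(1.18) + 1.71
  = -4.14
step(z) = 0 (z<0)

0


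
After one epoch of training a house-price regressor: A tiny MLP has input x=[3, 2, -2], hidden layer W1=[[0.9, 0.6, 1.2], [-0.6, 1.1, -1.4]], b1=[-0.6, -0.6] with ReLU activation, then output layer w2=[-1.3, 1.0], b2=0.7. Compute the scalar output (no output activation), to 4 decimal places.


z1[0] = (0.9)·(3) + (0.6)·(2) + (1.2)·(-2) - 0.6 = 0.9
z1[1] = (-0.6)·(3) + (1.1)·(2) + (-1.4)·(-2) - 0.6 = 2.6
h = ReLU(z1) = [0.9, 2.6]
output = (-1.3)·(0.9) + (1.0)·(2.6) + 0.7 = 2.13

2.13


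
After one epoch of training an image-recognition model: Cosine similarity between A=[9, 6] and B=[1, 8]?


A·B = 9·1 + 6·8 = 57
‖A‖ = √117 = 10.8167, ‖B‖ = √65 = 8.0623
cos = 57/(√117·√65) = 57/√7605 = 0.6536

0.6536


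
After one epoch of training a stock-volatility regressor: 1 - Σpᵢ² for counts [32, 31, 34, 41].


Probabilities: [32/138, 31/138, 34/138, 41/138] ≈ [0.2319, 0.2246, 0.2464, 0.2971]
Σpᵢ² = (1024 + 961 + 1156 + 1681)/138² = 4822/19044
Gini = 1 - Σpᵢ² = 1 - 4822/19044 = 0.7468

0.7468


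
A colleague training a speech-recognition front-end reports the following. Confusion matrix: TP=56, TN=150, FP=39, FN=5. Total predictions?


Total = TP + TN + FP + FN
= 56 + 150 + 39 + 5
= 250
(Predicted positive: 95, predicted negative: 155)

250


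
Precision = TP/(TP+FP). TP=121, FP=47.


Precision = TP/(TP+FP)
= 121/(121+47)
= 121/168 = 72.02%

72.02%


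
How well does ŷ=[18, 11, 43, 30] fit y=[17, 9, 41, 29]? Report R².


ȳ = 24
SS_res = Σ(y-ŷ)² = 10
SS_tot = Σ(y-ȳ)² = 588
R² = 1 - SS_res/SS_tot = 1 - 0.017 = 0.983

0.983


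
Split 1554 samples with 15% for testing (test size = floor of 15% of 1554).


Test = ⌊1554·15/100⌋ = 233
Train = 1554 - 233 = 1321

Train: 1321, Test: 233


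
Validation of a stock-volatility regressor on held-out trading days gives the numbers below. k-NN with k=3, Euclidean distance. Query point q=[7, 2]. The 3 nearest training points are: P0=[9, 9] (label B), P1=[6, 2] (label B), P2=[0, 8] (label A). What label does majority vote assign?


d(q,P0) = 7.2801  (label B)
d(q,P1) = 1.0  (label B)
d(q,P2) = 9.2195  (label A)
Votes: A=1, B=2
Majority → B

B


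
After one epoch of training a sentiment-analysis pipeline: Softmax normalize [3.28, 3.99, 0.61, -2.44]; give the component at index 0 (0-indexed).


Exponentials: e^3.28=26.5758, e^3.99=54.0549, e^0.61=1.8404, e^-2.44=0.0872
Sum = 82.5583
Softmax = [0.3219, 0.6547, 0.0223, 0.0011]
p[0] = 26.5758/82.5583 = 0.3219

0.3219


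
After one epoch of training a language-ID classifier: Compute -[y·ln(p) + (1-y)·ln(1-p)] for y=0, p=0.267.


BCE = -[y·ln(p) + (1-y)·ln(1-p)]
= -0 - 1·ln(1-0.267)
= -ln(0.733) = 0.3106

0.3106


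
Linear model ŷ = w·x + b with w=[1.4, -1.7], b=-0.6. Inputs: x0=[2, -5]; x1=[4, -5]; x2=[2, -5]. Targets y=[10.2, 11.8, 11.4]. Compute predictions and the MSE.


ŷ0 = (1.4)·(2) + (-1.7)·(-5) - 0.6 = 10.7
ŷ1 = (1.4)·(4) + (-1.7)·(-5) - 0.6 = 13.5
ŷ2 = (1.4)·(2) + (-1.7)·(-5) - 0.6 = 10.7
errors² = [0.25, 2.89, 0.49]
MSE = 3.6300/3 = 1.21

1.21


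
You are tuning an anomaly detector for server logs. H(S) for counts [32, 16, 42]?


Probabilities: [32/90, 16/90, 42/90] ≈ [0.3556, 0.1778, 0.4667]
H = -((32/90)·log₂(32/90) + (16/90)·log₂(16/90) + (42/90)·log₂(42/90))
  = 1.4865 bits

1.4865 bits


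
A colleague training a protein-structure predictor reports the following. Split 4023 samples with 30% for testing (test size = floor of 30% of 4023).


Test = ⌊4023·30/100⌋ = 1206
Train = 4023 - 1206 = 2817

Train: 2817, Test: 1206


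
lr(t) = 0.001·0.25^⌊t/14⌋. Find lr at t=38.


n_drops = ⌊38/14⌋ = 2
lr = 0.001·0.25^2 = 0.001·0.0625 = 0.0000625

0.0000625


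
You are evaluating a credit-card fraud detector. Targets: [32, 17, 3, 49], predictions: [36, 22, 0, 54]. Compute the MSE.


Squared errors: (32-36)²=16, (17-22)²=25, (3-0)²=9, (49-54)²=25
Sum = 75
MSE = 75/4 = 75/4

75/4


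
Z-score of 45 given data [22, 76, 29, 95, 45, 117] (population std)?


μ = 64, σ = 34.7946
z = (45 - 64)/34.7946 = -0.5461

-0.5461


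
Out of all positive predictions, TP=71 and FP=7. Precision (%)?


Precision = TP/(TP+FP)
= 71/(71+7)
= 71/78 = 91.03%

91.03%


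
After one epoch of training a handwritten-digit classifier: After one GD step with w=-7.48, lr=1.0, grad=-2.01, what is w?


w_new = w - α·∇
= -7.48 - 1.0·-2.01
= -7.48 + 2.01
= -5.47

-5.47


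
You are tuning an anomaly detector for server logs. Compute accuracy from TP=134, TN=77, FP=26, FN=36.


Accuracy = (TP+TN)/(TP+TN+FP+FN)
= (134+77)/(273)
= 211/273 = 77.29%

77.29%


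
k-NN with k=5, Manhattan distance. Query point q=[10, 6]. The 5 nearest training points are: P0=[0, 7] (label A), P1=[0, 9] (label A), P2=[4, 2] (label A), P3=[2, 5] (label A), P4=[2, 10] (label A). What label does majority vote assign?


d(q,P0) = 11  (label A)
d(q,P1) = 13  (label A)
d(q,P2) = 10  (label A)
d(q,P3) = 9  (label A)
d(q,P4) = 12  (label A)
Votes: A=5, B=0
Majority → A

A


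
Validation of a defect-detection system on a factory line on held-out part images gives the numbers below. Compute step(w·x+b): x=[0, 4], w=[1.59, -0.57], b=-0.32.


z = (0)·(1.59) + (4)·(-0.57) - 0.32
  = -2.6
step(z) = 0 (z<0)

0


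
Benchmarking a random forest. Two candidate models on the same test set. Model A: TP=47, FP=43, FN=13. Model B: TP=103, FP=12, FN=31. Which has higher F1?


Model A: P=47/90=0.5222, R=47/60=0.7833, F1=2PR/(P+R)=2TP/(2TP+FP+FN)=94/150=0.6267
Model B: P=103/115=0.8957, R=103/134=0.7687, F1=2PR/(P+R)=2TP/(2TP+FP+FN)=206/249=0.8273
0.6267 < 0.8273 → Model B

Model B


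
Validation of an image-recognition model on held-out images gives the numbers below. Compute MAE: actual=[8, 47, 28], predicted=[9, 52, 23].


Absolute errors: |8-9|=1, |47-52|=5, |28-23|=5
Sum = 11
MAE = 11/3 = 11/3

11/3
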